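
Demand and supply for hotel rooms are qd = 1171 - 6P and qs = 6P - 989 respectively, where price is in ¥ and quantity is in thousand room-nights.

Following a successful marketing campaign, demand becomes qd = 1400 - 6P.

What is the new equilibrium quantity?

Before the shock: 1171 - 6P = 6P - 989 ⇒ 2160 = 12P ⇒ P = 180, q = 91.
With the change applied: demand qd = 1400 - 6P, supply qs = 6P - 989.
Setting them equal: 1400 - 6P = 6P - 989 → 2389 = 12P, so P = 2389/12 ≈ 199.0833 and q = 205.5.

205.5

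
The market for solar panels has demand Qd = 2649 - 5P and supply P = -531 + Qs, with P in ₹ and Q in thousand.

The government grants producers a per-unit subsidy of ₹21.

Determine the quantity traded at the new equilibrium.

Solve the original market: 2649 - 5P = P + 531, hence P = 353 and Q = 884.
Since sellers receive the price plus the subsidy, the effective supply curve becomes Qs = P + 552.
Setting them equal: 2649 - 5P = P + 552 → 2097 = 6P, so P = 349.5 and Q = 901.5.

901.5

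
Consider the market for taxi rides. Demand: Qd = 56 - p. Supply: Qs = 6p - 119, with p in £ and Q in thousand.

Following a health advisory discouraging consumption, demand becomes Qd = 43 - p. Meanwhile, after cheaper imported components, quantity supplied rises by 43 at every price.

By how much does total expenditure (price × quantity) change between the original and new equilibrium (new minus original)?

-333

Original equilibrium: 56 - p = 6p - 119 gives 175 = 7p, so p = 25 and Q = 31.
With the change applied: demand Qd = 43 - p, supply Qs = 6p - 76.
Equate the new curves: 43 - p = 6p - 76, giving 119 = 7p, p = 17, Q = 26.
Expenditure moves from 25×31 = 775 to 17×26 = 442; change = -333.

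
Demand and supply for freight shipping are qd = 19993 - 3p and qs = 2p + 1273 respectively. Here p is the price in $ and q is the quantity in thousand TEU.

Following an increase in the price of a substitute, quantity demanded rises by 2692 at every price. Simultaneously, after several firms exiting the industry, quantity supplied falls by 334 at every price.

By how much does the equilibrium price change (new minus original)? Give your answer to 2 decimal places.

Initially, 19993 - 3p = 2p + 1273, so 18720 = 5p and p = 3744, q = 8761.
After the shift, demand is qd = 22685 - 3p and supply is qs = 2p + 939.
New equilibrium: 22685 - 3p = 2p + 939 ⇒ 21746 = 5p ⇒ p = 4349.2, q = 9637.4.
Δp = 4349.2 − 3744 = +605.20.

+605.20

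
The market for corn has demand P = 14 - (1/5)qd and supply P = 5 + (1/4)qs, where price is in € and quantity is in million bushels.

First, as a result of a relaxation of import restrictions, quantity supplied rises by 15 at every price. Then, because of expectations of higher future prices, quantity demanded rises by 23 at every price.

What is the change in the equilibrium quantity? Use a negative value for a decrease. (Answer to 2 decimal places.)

+18.56

Initially, 70 - 5P = 4P - 20, so 90 = 9P and P = 10, q = 20.
With the change applied: demand qd = 93 - 5P, supply qs = 4P - 5.
Clearing the new market: 93 - 5P = 4P - 5, so P = 98/9 ≈ 10.8889 and q = 347/9 ≈ 38.5556.
Δq = 38.5556 − 20 = +18.56.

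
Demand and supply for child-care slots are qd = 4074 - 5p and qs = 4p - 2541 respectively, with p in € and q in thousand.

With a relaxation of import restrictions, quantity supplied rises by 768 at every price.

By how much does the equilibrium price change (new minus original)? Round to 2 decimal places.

Initially, 4074 - 5p = 4p - 2541, so 6615 = 9p and p = 735, q = 399.
After the shift, demand is qd = 4074 - 5p and supply is qs = 4p - 1773.
Clearing the new market: 4074 - 5p = 4p - 1773, so p = 1949/3 ≈ 649.6667 and q = 2477/3 ≈ 825.6667.
Δp = 649.6667 − 735 = -85.33.

-85.33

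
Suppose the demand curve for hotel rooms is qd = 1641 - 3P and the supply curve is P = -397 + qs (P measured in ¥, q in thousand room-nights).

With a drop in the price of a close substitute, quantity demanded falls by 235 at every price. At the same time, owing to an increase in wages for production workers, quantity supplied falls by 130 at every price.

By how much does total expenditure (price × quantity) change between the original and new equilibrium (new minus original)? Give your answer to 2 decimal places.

Before the shock: 1641 - 3P = P + 397 ⇒ 1244 = 4P ⇒ P = 311, q = 708.
The new curves are qd = 1406 - 3P (demand) and qs = P + 267 (supply).
Clearing the new market: 1406 - 3P = P + 267, so P = 284.75 and q = 551.75.
Expenditure moves from 311×708 = 220188 to 284.75×551.75 = 157110.8125; change = -63077.19.

-63077.19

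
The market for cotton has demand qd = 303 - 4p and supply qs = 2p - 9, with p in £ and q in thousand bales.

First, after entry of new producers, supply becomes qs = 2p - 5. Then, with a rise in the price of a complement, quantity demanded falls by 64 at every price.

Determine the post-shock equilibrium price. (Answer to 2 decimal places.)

Before the shock: 303 - 4p = 2p - 9 ⇒ 312 = 6p ⇒ p = 52, q = 95.
The shock moves the curves to qd = 239 - 4p and qs = 2p - 5.
Equate the new curves: 239 - 4p = 2p - 5, giving 244 = 6p, p = 122/3 ≈ 40.6667, q = 229/3 ≈ 76.3333.

40.67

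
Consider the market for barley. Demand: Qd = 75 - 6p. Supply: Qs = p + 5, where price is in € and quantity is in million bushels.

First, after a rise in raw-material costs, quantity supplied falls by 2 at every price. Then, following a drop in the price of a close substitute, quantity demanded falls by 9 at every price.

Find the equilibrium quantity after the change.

12

Original equilibrium: 75 - 6p = p + 5 gives 70 = 7p, so p = 10 and Q = 15.
The new curves are Qd = 66 - 6p (demand) and Qs = p + 3 (supply).
Clearing the new market: 66 - 6p = p + 3, so p = 9 and Q = 12.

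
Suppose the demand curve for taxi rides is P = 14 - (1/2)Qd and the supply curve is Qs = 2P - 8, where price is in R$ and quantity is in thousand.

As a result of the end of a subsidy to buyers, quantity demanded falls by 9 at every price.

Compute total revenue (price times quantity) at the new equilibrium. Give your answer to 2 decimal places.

Before the shock: 28 - 2P = 2P - 8 ⇒ 36 = 4P ⇒ P = 9, Q = 10.
After the shift, demand is Qd = 19 - 2P and supply is Qs = 2P - 8.
Setting them equal: 19 - 2P = 2P - 8 → 27 = 4P, so P = 6.75 and Q = 5.5.
New expenditure = 6.75 × 5.5 = 37.13.

37.13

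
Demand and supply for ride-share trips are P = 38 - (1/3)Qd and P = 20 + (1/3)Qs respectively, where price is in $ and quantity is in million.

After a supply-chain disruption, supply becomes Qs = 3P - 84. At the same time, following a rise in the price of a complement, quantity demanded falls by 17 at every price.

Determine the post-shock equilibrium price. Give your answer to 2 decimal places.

30.17

Original equilibrium: 114 - 3P = 3P - 60 gives 174 = 6P, so P = 29 and Q = 27.
After the shift, demand is Qd = 97 - 3P and supply is Qs = 3P - 84.
New equilibrium: 97 - 3P = 3P - 84 ⇒ 181 = 6P ⇒ P = 181/6 ≈ 30.1667, Q = 6.5.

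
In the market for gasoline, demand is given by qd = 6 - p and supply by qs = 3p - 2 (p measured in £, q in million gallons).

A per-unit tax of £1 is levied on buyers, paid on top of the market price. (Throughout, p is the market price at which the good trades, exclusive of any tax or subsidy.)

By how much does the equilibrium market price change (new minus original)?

-0.25

Initially, 6 - p = 3p - 2, so 8 = 4p and p = 2, q = 4.
Since buyers pay the price plus the tax, the effective demand curve becomes qd = 5 - p.
Equate the new curves: 5 - p = 3p - 2, giving 7 = 4p, p = 1.75, q = 3.25.
Δp = 1.75 − 2 = -0.25.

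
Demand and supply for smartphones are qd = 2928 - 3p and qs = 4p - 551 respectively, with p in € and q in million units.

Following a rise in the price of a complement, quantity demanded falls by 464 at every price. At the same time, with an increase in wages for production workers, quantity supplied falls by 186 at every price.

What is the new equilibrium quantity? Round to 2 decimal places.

1092.14

Original equilibrium: 2928 - 3p = 4p - 551 gives 3479 = 7p, so p = 497 and q = 1437.
The shock moves the curves to qd = 2464 - 3p and qs = 4p - 737.
Clearing the new market: 2464 - 3p = 4p - 737, so p = 3201/7 ≈ 457.2857 and q = 7645/7 ≈ 1092.1429.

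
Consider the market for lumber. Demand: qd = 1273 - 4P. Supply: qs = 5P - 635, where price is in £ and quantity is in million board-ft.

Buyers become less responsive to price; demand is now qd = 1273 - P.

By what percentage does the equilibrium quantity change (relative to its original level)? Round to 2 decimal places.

+124.71

Solve the original market: 1273 - 4P = 5P - 635, hence P = 212 and q = 425.
The shock moves the curves to qd = 1273 - P and qs = 5P - 635.
Equate the new curves: 1273 - P = 5P - 635, giving 1908 = 6P, P = 318, q = 955.
%Δq = (955 − 425) / 425 × 100 = +124.71%.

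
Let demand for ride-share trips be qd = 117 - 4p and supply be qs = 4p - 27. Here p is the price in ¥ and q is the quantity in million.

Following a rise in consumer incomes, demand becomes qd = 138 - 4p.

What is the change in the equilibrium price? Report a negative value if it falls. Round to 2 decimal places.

+2.63

Before the shock: 117 - 4p = 4p - 27 ⇒ 144 = 8p ⇒ p = 18, q = 45.
After the shift, demand is qd = 138 - 4p and supply is qs = 4p - 27.
New equilibrium: 138 - 4p = 4p - 27 ⇒ 165 = 8p ⇒ p = 20.625, q = 55.5.
Δp = 20.625 − 18 = +2.63.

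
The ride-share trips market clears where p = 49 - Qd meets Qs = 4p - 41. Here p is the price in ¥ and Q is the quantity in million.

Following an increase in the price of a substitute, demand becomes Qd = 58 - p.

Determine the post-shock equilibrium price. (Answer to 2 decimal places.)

Solve the original market: 49 - p = 4p - 41, hence p = 18 and Q = 31.
The new curves are Qd = 58 - p (demand) and Qs = 4p - 41 (supply).
Equate the new curves: 58 - p = 4p - 41, giving 99 = 5p, p = 19.8, Q = 38.2.

19.80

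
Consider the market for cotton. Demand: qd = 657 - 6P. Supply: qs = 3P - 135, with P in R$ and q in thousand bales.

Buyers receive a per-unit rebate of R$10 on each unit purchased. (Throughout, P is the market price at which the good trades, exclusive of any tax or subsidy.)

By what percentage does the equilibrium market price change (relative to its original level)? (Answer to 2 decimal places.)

+7.58

Before the shock: 657 - 6P = 3P - 135 ⇒ 792 = 9P ⇒ P = 88, q = 129.
Since buyers' out-of-pocket price is the market price minus the rebate, the effective demand curve becomes qd = 717 - 6P.
Clearing the new market: 717 - 6P = 3P - 135, so P = 284/3 ≈ 94.6667 and q = 149.
%ΔP = (94.6667 − 88) / 88 × 100 = +7.58%.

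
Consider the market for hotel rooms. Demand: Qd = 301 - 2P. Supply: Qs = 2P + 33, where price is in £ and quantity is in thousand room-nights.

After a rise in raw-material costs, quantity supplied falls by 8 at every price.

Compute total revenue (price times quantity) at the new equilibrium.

Solve the original market: 301 - 2P = 2P + 33, hence P = 67 and Q = 167.
With the change applied: demand Qd = 301 - 2P, supply Qs = 2P + 25.
Clearing the new market: 301 - 2P = 2P + 25, so P = 69 and Q = 163.
New expenditure = 69 × 163 = 11247.

11247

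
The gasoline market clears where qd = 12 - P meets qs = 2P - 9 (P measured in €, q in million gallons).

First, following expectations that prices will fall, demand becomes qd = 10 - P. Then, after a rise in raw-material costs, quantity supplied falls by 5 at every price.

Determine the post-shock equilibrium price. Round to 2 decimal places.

Before the shock: 12 - P = 2P - 9 ⇒ 21 = 3P ⇒ P = 7, q = 5.
The shock moves the curves to qd = 10 - P and qs = 2P - 14.
Setting them equal: 10 - P = 2P - 14 → 24 = 3P, so P = 8 and q = 2.

8.00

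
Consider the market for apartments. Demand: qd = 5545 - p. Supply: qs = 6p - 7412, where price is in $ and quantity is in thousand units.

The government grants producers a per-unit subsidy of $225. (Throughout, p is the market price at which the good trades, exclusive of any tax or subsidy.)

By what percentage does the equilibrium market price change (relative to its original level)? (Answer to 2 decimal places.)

Solve the original market: 5545 - p = 6p - 7412, hence p = 1851 and q = 3694.
Since sellers receive the price plus the subsidy, the effective supply curve becomes qs = 6p - 6062.
Equate the new curves: 5545 - p = 6p - 6062, giving 11607 = 7p, p = 11607/7 ≈ 1658.1429, q = 27208/7 ≈ 3886.8571.
%Δp = (1658.1429 − 1851) / 1851 × 100 = -10.42%.

-10.42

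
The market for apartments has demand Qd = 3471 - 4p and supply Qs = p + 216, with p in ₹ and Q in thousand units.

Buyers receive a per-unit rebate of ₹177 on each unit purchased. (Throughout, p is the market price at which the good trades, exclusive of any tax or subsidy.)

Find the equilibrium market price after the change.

792.6

Before the shock: 3471 - 4p = p + 216 ⇒ 3255 = 5p ⇒ p = 651, Q = 867.
Since buyers' out-of-pocket price is the market price minus the rebate, the effective demand curve becomes Qd = 4179 - 4p.
New equilibrium: 4179 - 4p = p + 216 ⇒ 3963 = 5p ⇒ p = 792.6, Q = 1008.6.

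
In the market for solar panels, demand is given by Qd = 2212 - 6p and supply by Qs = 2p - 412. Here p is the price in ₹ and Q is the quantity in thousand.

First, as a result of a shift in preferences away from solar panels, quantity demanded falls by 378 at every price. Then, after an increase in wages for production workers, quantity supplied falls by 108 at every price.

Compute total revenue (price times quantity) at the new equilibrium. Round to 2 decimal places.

20156.13

Before the shock: 2212 - 6p = 2p - 412 ⇒ 2624 = 8p ⇒ p = 328, Q = 244.
With the change applied: demand Qd = 1834 - 6p, supply Qs = 2p - 520.
Clearing the new market: 1834 - 6p = 2p - 520, so p = 294.25 and Q = 68.5.
New expenditure = 294.25 × 68.5 = 20156.13.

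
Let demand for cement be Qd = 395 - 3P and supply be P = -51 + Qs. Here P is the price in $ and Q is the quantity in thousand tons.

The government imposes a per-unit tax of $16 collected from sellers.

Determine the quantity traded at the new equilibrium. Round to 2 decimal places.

Before the shock: 395 - 3P = P + 51 ⇒ 344 = 4P ⇒ P = 86, Q = 137.
Since sellers keep the price net of the tax, the effective supply curve becomes Qs = P + 35.
Equate the new curves: 395 - 3P = P + 35, giving 360 = 4P, P = 90, Q = 125.

125.00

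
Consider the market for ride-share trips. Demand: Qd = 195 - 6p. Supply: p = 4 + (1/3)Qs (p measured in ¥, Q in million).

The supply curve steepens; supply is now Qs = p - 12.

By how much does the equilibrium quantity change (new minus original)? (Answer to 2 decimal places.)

Solve the original market: 195 - 6p = 3p - 12, hence p = 23 and Q = 57.
The new curves are Qd = 195 - 6p (demand) and Qs = p - 12 (supply).
Equate the new curves: 195 - 6p = p - 12, giving 207 = 7p, p = 207/7 ≈ 29.5714, Q = 123/7 ≈ 17.5714.
ΔQ = 17.5714 − 57 = -39.43.

-39.43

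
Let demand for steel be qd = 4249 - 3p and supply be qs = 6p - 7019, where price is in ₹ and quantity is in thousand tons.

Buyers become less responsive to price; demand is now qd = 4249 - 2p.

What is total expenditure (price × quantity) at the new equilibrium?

2016972

Solve the original market: 4249 - 3p = 6p - 7019, hence p = 1252 and q = 493.
After the shift, demand is qd = 4249 - 2p and supply is qs = 6p - 7019.
Setting them equal: 4249 - 2p = 6p - 7019 → 11268 = 8p, so p = 1408.5 and q = 1432.
New expenditure = 1408.5 × 1432 = 2016972.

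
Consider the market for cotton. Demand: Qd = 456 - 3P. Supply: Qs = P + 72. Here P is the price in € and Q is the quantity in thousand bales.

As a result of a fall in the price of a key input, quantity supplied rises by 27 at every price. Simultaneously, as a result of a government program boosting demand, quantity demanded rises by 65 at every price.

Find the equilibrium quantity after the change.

Solve the original market: 456 - 3P = P + 72, hence P = 96 and Q = 168.
After the shift, demand is Qd = 521 - 3P and supply is Qs = P + 99.
New equilibrium: 521 - 3P = P + 99 ⇒ 422 = 4P ⇒ P = 105.5, Q = 204.5.

204.5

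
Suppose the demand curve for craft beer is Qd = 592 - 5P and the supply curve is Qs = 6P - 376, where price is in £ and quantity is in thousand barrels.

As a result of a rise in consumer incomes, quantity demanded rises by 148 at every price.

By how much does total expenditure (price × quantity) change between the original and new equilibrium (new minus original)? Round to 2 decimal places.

+10235.24

Before the shock: 592 - 5P = 6P - 376 ⇒ 968 = 11P ⇒ P = 88, Q = 152.
With the change applied: demand Qd = 740 - 5P, supply Qs = 6P - 376.
New equilibrium: 740 - 5P = 6P - 376 ⇒ 1116 = 11P ⇒ P = 1116/11 ≈ 101.4545, Q = 2560/11 ≈ 232.7273.
Expenditure moves from 88×152 = 13376 to 101.4545×232.7273 = 23611.2397; change = +10235.24.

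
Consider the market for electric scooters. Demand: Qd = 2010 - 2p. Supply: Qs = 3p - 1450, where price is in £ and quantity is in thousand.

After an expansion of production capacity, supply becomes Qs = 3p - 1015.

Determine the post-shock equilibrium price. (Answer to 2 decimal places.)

605.00

Original equilibrium: 2010 - 2p = 3p - 1450 gives 3460 = 5p, so p = 692 and Q = 626.
The shock moves the curves to Qd = 2010 - 2p and Qs = 3p - 1015.
Equate the new curves: 2010 - 2p = 3p - 1015, giving 3025 = 5p, p = 605, Q = 800.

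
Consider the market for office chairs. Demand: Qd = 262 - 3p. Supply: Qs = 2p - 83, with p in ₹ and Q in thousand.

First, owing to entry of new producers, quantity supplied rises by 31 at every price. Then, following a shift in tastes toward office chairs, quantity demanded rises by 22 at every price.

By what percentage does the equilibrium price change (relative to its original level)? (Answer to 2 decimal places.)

-2.61

Original equilibrium: 262 - 3p = 2p - 83 gives 345 = 5p, so p = 69 and Q = 55.
The shock moves the curves to Qd = 284 - 3p and Qs = 2p - 52.
Setting them equal: 284 - 3p = 2p - 52 → 336 = 5p, so p = 67.2 and Q = 82.4.
%Δp = (67.2 − 69) / 69 × 100 = -2.61%.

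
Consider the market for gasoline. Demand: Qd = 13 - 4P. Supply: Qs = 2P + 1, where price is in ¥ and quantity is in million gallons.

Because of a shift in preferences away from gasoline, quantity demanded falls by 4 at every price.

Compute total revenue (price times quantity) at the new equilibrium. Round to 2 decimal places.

4.89

Before the shock: 13 - 4P = 2P + 1 ⇒ 12 = 6P ⇒ P = 2, Q = 5.
With the change applied: demand Qd = 9 - 4P, supply Qs = 2P + 1.
Clearing the new market: 9 - 4P = 2P + 1, so P = 4/3 ≈ 1.3333 and Q = 11/3 ≈ 3.6667.
New expenditure = 1.3333 × 3.6667 = 4.89.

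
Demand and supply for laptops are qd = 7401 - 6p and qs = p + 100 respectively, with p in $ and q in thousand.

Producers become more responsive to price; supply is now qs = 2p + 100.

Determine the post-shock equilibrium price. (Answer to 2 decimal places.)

Before the shock: 7401 - 6p = p + 100 ⇒ 7301 = 7p ⇒ p = 1043, q = 1143.
The new curves are qd = 7401 - 6p (demand) and qs = 2p + 100 (supply).
New equilibrium: 7401 - 6p = 2p + 100 ⇒ 7301 = 8p ⇒ p = 912.625, q = 1925.25.

912.63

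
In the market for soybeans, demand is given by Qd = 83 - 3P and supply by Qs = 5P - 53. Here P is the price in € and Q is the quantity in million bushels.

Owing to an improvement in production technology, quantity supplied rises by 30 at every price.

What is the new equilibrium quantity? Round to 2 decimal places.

43.25

Initially, 83 - 3P = 5P - 53, so 136 = 8P and P = 17, Q = 32.
The shock moves the curves to Qd = 83 - 3P and Qs = 5P - 23.
New equilibrium: 83 - 3P = 5P - 23 ⇒ 106 = 8P ⇒ P = 13.25, Q = 43.25.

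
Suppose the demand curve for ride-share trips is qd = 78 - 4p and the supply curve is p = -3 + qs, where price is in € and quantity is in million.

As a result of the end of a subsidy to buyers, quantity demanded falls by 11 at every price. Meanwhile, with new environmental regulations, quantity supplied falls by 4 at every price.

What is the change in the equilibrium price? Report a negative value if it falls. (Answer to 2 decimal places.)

-1.40

Initially, 78 - 4p = p + 3, so 75 = 5p and p = 15, q = 18.
The new curves are qd = 67 - 4p (demand) and qs = p - 1 (supply).
Equate the new curves: 67 - 4p = p - 1, giving 68 = 5p, p = 13.6, q = 12.6.
Δp = 13.6 − 15 = -1.40.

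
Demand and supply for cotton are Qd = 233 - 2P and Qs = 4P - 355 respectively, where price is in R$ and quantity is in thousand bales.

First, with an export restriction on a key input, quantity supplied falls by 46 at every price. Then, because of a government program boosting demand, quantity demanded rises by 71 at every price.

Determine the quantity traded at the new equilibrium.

Solve the original market: 233 - 2P = 4P - 355, hence P = 98 and Q = 37.
After the shift, demand is Qd = 304 - 2P and supply is Qs = 4P - 401.
Setting them equal: 304 - 2P = 4P - 401 → 705 = 6P, so P = 117.5 and Q = 69.

69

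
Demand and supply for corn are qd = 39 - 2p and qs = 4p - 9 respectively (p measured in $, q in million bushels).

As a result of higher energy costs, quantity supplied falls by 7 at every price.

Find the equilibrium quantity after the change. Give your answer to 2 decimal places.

20.67

Initially, 39 - 2p = 4p - 9, so 48 = 6p and p = 8, q = 23.
After the shift, demand is qd = 39 - 2p and supply is qs = 4p - 16.
New equilibrium: 39 - 2p = 4p - 16 ⇒ 55 = 6p ⇒ p = 55/6 ≈ 9.1667, q = 62/3 ≈ 20.6667.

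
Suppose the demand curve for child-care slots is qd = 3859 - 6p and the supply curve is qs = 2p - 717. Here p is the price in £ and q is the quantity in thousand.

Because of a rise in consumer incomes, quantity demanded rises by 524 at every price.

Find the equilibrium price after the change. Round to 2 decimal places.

637.50

Original equilibrium: 3859 - 6p = 2p - 717 gives 4576 = 8p, so p = 572 and q = 427.
With the change applied: demand qd = 4383 - 6p, supply qs = 2p - 717.
Clearing the new market: 4383 - 6p = 2p - 717, so p = 637.5 and q = 558.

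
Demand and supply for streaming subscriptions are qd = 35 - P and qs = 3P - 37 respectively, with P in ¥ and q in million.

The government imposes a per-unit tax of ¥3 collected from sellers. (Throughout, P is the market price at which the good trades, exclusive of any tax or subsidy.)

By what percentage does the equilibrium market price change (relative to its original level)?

+12.5

Solve the original market: 35 - P = 3P - 37, hence P = 18 and q = 17.
Since sellers keep the price net of the tax, the effective supply curve becomes qs = 3P - 46.
Equate the new curves: 35 - P = 3P - 46, giving 81 = 4P, P = 20.25, q = 14.75.
%ΔP = (20.25 − 18) / 18 × 100 = +12.5%.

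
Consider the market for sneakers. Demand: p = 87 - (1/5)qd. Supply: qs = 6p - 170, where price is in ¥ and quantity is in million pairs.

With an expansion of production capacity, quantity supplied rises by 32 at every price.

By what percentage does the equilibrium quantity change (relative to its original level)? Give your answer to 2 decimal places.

+9.09

Initially, 435 - 5p = 6p - 170, so 605 = 11p and p = 55, q = 160.
The new curves are qd = 435 - 5p (demand) and qs = 6p - 138 (supply).
Clearing the new market: 435 - 5p = 6p - 138, so p = 573/11 ≈ 52.0909 and q = 1920/11 ≈ 174.5455.
%Δq = (174.5455 − 160) / 160 × 100 = +9.09%.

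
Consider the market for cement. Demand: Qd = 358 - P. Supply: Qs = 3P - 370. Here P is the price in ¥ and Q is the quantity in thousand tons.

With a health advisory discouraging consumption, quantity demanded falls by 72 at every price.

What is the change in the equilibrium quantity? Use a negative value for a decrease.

Solve the original market: 358 - P = 3P - 370, hence P = 182 and Q = 176.
The new curves are Qd = 286 - P (demand) and Qs = 3P - 370 (supply).
Equate the new curves: 286 - P = 3P - 370, giving 656 = 4P, P = 164, Q = 122.
ΔQ = 122 − 176 = -54.

-54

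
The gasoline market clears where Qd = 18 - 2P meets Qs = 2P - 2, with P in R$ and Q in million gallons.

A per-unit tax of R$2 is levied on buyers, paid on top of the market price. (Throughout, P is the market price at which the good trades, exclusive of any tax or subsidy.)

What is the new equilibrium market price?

4

Before the shock: 18 - 2P = 2P - 2 ⇒ 20 = 4P ⇒ P = 5, Q = 8.
Since buyers pay the price plus the tax, the effective demand curve becomes Qd = 14 - 2P.
Setting them equal: 14 - 2P = 2P - 2 → 16 = 4P, so P = 4 and Q = 6.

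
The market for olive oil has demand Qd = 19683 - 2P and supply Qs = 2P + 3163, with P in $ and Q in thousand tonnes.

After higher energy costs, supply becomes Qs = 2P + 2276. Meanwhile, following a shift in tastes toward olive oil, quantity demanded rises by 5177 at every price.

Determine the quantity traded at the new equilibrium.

13568

Before the shock: 19683 - 2P = 2P + 3163 ⇒ 16520 = 4P ⇒ P = 4130, Q = 11423.
The shock moves the curves to Qd = 24860 - 2P and Qs = 2P + 2276.
New equilibrium: 24860 - 2P = 2P + 2276 ⇒ 22584 = 4P ⇒ P = 5646, Q = 13568.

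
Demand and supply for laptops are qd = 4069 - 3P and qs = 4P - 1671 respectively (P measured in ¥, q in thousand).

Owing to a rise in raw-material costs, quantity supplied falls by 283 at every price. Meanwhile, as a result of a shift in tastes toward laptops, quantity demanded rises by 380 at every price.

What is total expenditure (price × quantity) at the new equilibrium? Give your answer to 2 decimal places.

Before the shock: 4069 - 3P = 4P - 1671 ⇒ 5740 = 7P ⇒ P = 820, q = 1609.
The shock moves the curves to qd = 4449 - 3P and qs = 4P - 1954.
Equate the new curves: 4449 - 3P = 4P - 1954, giving 6403 = 7P, P = 6403/7 ≈ 914.7143, q = 11934/7 ≈ 1704.8571.
New expenditure = 914.7143 × 1704.8571 = 1559457.18.

1559457.18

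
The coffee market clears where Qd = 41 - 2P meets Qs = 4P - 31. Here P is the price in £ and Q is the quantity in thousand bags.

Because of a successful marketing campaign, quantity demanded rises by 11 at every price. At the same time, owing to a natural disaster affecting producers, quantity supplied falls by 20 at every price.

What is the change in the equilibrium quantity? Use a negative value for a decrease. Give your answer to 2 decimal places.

+0.67

Before the shock: 41 - 2P = 4P - 31 ⇒ 72 = 6P ⇒ P = 12, Q = 17.
With the change applied: demand Qd = 52 - 2P, supply Qs = 4P - 51.
Setting them equal: 52 - 2P = 4P - 51 → 103 = 6P, so P = 103/6 ≈ 17.1667 and Q = 53/3 ≈ 17.6667.
ΔQ = 17.6667 − 17 = +0.67.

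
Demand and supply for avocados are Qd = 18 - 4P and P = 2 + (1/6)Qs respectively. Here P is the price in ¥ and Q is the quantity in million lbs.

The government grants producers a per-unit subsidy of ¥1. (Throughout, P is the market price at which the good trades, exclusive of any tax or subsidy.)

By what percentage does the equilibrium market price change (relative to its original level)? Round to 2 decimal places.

Before the shock: 18 - 4P = 6P - 12 ⇒ 30 = 10P ⇒ P = 3, Q = 6.
Since sellers receive the price plus the subsidy, the effective supply curve becomes Qs = 6P - 6.
New equilibrium: 18 - 4P = 6P - 6 ⇒ 24 = 10P ⇒ P = 2.4, Q = 8.4.
%ΔP = (2.4 − 3) / 3 × 100 = -20.00%.

-20.00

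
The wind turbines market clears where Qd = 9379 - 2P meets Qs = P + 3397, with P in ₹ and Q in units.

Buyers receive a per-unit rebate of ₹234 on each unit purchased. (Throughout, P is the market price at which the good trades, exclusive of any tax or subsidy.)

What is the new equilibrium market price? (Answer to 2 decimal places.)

Original equilibrium: 9379 - 2P = P + 3397 gives 5982 = 3P, so P = 1994 and Q = 5391.
Since buyers' out-of-pocket price is the market price minus the rebate, the effective demand curve becomes Qd = 9847 - 2P.
New equilibrium: 9847 - 2P = P + 3397 ⇒ 6450 = 3P ⇒ P = 2150, Q = 5547.

2150.00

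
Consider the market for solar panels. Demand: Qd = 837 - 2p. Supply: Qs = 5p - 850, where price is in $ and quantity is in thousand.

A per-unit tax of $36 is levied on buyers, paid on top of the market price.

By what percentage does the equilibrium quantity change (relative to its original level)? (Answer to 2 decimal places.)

-14.49

Original equilibrium: 837 - 2p = 5p - 850 gives 1687 = 7p, so p = 241 and Q = 355.
Since buyers pay the price plus the tax, the effective demand curve becomes Qd = 765 - 2p.
Setting them equal: 765 - 2p = 5p - 850 → 1615 = 7p, so p = 1615/7 ≈ 230.7143 and Q = 2125/7 ≈ 303.5714.
%ΔQ = (303.5714 − 355) / 355 × 100 = -14.49%.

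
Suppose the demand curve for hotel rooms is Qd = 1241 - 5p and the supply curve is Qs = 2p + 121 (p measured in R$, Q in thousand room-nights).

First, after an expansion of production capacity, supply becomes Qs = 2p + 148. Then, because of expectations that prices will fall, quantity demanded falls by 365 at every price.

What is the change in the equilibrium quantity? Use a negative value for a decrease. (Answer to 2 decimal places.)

Initially, 1241 - 5p = 2p + 121, so 1120 = 7p and p = 160, Q = 441.
With the change applied: demand Qd = 876 - 5p, supply Qs = 2p + 148.
Equate the new curves: 876 - 5p = 2p + 148, giving 728 = 7p, p = 104, Q = 356.
ΔQ = 356 − 441 = -85.00.

-85.00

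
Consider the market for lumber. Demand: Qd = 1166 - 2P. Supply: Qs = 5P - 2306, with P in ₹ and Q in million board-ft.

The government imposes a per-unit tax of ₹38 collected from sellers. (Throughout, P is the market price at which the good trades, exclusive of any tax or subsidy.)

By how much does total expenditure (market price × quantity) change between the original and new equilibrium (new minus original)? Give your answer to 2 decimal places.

Original equilibrium: 1166 - 2P = 5P - 2306 gives 3472 = 7P, so P = 496 and Q = 174.
Since sellers keep the price net of the tax, the effective supply curve becomes Qs = 5P - 2496.
Equate the new curves: 1166 - 2P = 5P - 2496, giving 3662 = 7P, P = 3662/7 ≈ 523.1429, Q = 838/7 ≈ 119.7143.
Expenditure moves from 496×174 = 86304 to 523.1429×119.7143 = 62627.6735; change = -23676.33.

-23676.33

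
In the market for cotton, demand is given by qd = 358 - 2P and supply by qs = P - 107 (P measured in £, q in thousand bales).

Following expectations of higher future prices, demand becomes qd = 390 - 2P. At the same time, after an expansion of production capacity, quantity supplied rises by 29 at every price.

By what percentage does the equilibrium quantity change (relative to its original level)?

Before the shock: 358 - 2P = P - 107 ⇒ 465 = 3P ⇒ P = 155, q = 48.
The new curves are qd = 390 - 2P (demand) and qs = P - 78 (supply).
New equilibrium: 390 - 2P = P - 78 ⇒ 468 = 3P ⇒ P = 156, q = 78.
%Δq = (78 − 48) / 48 × 100 = +62.5%.

+62.5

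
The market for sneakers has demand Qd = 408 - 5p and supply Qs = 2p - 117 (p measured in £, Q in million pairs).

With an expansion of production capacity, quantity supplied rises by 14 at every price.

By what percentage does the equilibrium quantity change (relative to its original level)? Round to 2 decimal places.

Solve the original market: 408 - 5p = 2p - 117, hence p = 75 and Q = 33.
With the change applied: demand Qd = 408 - 5p, supply Qs = 2p - 103.
Equate the new curves: 408 - 5p = 2p - 103, giving 511 = 7p, p = 73, Q = 43.
%ΔQ = (43 − 33) / 33 × 100 = +30.30%.

+30.30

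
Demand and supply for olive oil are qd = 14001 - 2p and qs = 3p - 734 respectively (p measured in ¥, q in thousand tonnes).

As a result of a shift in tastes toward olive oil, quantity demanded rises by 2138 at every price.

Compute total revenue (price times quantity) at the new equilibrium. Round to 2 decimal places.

31686819.08

Initially, 14001 - 2p = 3p - 734, so 14735 = 5p and p = 2947, q = 8107.
The shock moves the curves to qd = 16139 - 2p and qs = 3p - 734.
Equate the new curves: 16139 - 2p = 3p - 734, giving 16873 = 5p, p = 3374.6, q = 9389.8.
New expenditure = 3374.6 × 9389.8 = 31686819.08.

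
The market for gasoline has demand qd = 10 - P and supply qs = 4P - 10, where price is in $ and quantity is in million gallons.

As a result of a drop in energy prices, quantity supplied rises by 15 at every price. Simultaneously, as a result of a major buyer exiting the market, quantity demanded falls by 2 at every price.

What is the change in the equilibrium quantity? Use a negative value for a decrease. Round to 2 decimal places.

+1.40

Solve the original market: 10 - P = 4P - 10, hence P = 4 and q = 6.
The shock moves the curves to qd = 8 - P and qs = 4P + 5.
New equilibrium: 8 - P = 4P + 5 ⇒ 3 = 5P ⇒ P = 0.6, q = 7.4.
Δq = 7.4 − 6 = +1.40.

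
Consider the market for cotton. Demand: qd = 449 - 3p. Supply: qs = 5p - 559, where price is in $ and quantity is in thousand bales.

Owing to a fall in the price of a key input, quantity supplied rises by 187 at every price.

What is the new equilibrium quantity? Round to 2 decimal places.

Solve the original market: 449 - 3p = 5p - 559, hence p = 126 and q = 71.
The shock moves the curves to qd = 449 - 3p and qs = 5p - 372.
New equilibrium: 449 - 3p = 5p - 372 ⇒ 821 = 8p ⇒ p = 102.625, q = 141.125.

141.13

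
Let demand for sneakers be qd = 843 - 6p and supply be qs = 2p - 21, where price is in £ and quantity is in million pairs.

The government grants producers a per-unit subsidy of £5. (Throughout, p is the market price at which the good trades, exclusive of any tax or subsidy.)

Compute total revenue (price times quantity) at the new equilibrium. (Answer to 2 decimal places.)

21616.88

Before the shock: 843 - 6p = 2p - 21 ⇒ 864 = 8p ⇒ p = 108, q = 195.
Since sellers receive the price plus the subsidy, the effective supply curve becomes qs = 2p - 11.
New equilibrium: 843 - 6p = 2p - 11 ⇒ 854 = 8p ⇒ p = 106.75, q = 202.5.
New expenditure = 106.75 × 202.5 = 21616.88.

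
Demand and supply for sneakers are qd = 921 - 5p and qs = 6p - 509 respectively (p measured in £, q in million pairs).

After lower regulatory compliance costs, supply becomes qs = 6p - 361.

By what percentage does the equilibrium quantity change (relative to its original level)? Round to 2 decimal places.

Original equilibrium: 921 - 5p = 6p - 509 gives 1430 = 11p, so p = 130 and q = 271.
After the shift, demand is qd = 921 - 5p and supply is qs = 6p - 361.
Clearing the new market: 921 - 5p = 6p - 361, so p = 1282/11 ≈ 116.5455 and q = 3721/11 ≈ 338.2727.
%Δq = (338.2727 − 271) / 271 × 100 = +24.82%.

+24.82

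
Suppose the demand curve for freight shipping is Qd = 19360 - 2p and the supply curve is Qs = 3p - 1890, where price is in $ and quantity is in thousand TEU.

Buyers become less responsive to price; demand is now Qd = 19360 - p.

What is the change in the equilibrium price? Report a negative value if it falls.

+1062.5

Before the shock: 19360 - 2p = 3p - 1890 ⇒ 21250 = 5p ⇒ p = 4250, Q = 10860.
After the shift, demand is Qd = 19360 - p and supply is Qs = 3p - 1890.
Setting them equal: 19360 - p = 3p - 1890 → 21250 = 4p, so p = 5312.5 and Q = 14047.5.
Δp = 5312.5 − 4250 = +1062.5.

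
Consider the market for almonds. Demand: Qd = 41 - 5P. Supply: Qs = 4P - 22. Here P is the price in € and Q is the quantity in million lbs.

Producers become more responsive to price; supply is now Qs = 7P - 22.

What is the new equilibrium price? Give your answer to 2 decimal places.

5.25

Before the shock: 41 - 5P = 4P - 22 ⇒ 63 = 9P ⇒ P = 7, Q = 6.
The new curves are Qd = 41 - 5P (demand) and Qs = 7P - 22 (supply).
Setting them equal: 41 - 5P = 7P - 22 → 63 = 12P, so P = 5.25 and Q = 14.75.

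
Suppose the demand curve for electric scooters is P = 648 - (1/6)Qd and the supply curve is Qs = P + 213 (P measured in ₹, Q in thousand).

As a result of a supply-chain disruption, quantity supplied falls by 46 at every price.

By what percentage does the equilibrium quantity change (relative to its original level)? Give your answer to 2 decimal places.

Solve the original market: 3888 - 6P = P + 213, hence P = 525 and Q = 738.
The shock moves the curves to Qd = 3888 - 6P and Qs = P + 167.
Setting them equal: 3888 - 6P = P + 167 → 3721 = 7P, so P = 3721/7 ≈ 531.5714 and Q = 4890/7 ≈ 698.5714.
%ΔQ = (698.5714 − 738) / 738 × 100 = -5.34%.

-5.34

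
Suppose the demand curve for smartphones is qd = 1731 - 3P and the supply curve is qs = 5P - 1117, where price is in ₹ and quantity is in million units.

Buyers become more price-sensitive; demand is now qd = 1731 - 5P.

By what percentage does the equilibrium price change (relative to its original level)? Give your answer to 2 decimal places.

Solve the original market: 1731 - 3P = 5P - 1117, hence P = 356 and q = 663.
The shock moves the curves to qd = 1731 - 5P and qs = 5P - 1117.
Equate the new curves: 1731 - 5P = 5P - 1117, giving 2848 = 10P, P = 284.8, q = 307.
%ΔP = (284.8 − 356) / 356 × 100 = -20.00%.

-20.00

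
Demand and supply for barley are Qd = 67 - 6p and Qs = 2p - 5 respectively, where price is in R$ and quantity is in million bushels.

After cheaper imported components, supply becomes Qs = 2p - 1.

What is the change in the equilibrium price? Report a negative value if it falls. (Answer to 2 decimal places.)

-0.50

Original equilibrium: 67 - 6p = 2p - 5 gives 72 = 8p, so p = 9 and Q = 13.
The shock moves the curves to Qd = 67 - 6p and Qs = 2p - 1.
Clearing the new market: 67 - 6p = 2p - 1, so p = 8.5 and Q = 16.
Δp = 8.5 − 9 = -0.50.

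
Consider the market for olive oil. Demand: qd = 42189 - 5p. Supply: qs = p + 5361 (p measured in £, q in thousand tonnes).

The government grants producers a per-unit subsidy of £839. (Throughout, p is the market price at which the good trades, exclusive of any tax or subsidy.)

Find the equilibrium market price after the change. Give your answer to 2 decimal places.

Solve the original market: 42189 - 5p = p + 5361, hence p = 6138 and q = 11499.
Since sellers receive the price plus the subsidy, the effective supply curve becomes qs = p + 6200.
Setting them equal: 42189 - 5p = p + 6200 → 35989 = 6p, so p = 35989/6 ≈ 5998.1667 and q = 73189/6 ≈ 12198.1667.

5998.17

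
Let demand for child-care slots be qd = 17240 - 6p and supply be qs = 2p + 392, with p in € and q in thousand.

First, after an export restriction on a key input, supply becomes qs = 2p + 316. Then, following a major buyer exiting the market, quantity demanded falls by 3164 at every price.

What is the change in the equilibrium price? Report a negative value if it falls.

Before the shock: 17240 - 6p = 2p + 392 ⇒ 16848 = 8p ⇒ p = 2106, q = 4604.
The shock moves the curves to qd = 14076 - 6p and qs = 2p + 316.
New equilibrium: 14076 - 6p = 2p + 316 ⇒ 13760 = 8p ⇒ p = 1720, q = 3756.
Δp = 1720 − 2106 = -386.

-386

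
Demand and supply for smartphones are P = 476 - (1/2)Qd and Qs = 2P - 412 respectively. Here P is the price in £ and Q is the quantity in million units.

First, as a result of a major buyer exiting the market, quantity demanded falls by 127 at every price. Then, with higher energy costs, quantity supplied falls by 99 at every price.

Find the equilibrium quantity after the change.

157

Before the shock: 952 - 2P = 2P - 412 ⇒ 1364 = 4P ⇒ P = 341, Q = 270.
After the shift, demand is Qd = 825 - 2P and supply is Qs = 2P - 511.
New equilibrium: 825 - 2P = 2P - 511 ⇒ 1336 = 4P ⇒ P = 334, Q = 157.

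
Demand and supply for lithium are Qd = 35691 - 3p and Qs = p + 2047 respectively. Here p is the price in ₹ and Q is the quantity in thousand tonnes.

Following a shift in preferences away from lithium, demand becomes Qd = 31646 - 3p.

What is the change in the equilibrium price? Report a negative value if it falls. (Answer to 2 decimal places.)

-1011.25

Original equilibrium: 35691 - 3p = p + 2047 gives 33644 = 4p, so p = 8411 and Q = 10458.
With the change applied: demand Qd = 31646 - 3p, supply Qs = p + 2047.
Clearing the new market: 31646 - 3p = p + 2047, so p = 7399.75 and Q = 9446.75.
Δp = 7399.75 − 8411 = -1011.25.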